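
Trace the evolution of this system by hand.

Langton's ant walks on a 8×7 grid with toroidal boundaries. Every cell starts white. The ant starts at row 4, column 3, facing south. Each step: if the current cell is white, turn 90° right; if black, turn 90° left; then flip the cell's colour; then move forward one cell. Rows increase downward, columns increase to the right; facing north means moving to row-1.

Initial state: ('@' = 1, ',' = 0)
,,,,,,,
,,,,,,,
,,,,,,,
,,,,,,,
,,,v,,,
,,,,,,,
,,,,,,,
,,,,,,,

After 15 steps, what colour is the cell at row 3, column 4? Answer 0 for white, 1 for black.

k=0  ,,,,,,,
,,,,,,,
,,,,,,,
,,,,,,,
,,,v,,,
,,,,,,,
,,,,,,,
,,,,,,,
k=1  ,,,,,,,
,,,,,,,
,,,,,,,
,,,,,,,
,,<@,,,
,,,,,,,
,,,,,,,
,,,,,,,
k=2  ,,,,,,,
,,,,,,,
,,,,,,,
,,^,,,,
,,@@,,,
,,,,,,,
,,,,,,,
,,,,,,,
k=3  ,,,,,,,
,,,,,,,
,,,,,,,
,,@>,,,
,,@@,,,
,,,,,,,
,,,,,,,
,,,,,,,
k=4  ,,,,,,,
,,,,,,,
,,,,,,,
,,@@,,,
,,@v,,,
,,,,,,,
,,,,,,,
,,,,,,,
k=5  ,,,,,,,
,,,,,,,
,,,,,,,
,,@@,,,
,,@,>,,
,,,,,,,
,,,,,,,
,,,,,,,
k=6  ,,,,,,,
,,,,,,,
,,,,,,,
,,@@,,,
,,@,@,,
,,,,v,,
,,,,,,,
,,,,,,,
k=7  ,,,,,,,
,,,,,,,
,,,,,,,
,,@@,,,
,,@,@,,
,,,<@,,
,,,,,,,
,,,,,,,
k=8  ,,,,,,,
,,,,,,,
,,,,,,,
,,@@,,,
,,@^@,,
,,,@@,,
,,,,,,,
,,,,,,,
k=9  ,,,,,,,
,,,,,,,
,,,,,,,
,,@@,,,
,,@@>,,
,,,@@,,
,,,,,,,
,,,,,,,
k=10  ,,,,,,,
,,,,,,,
,,,,,,,
,,@@^,,
,,@@,,,
,,,@@,,
,,,,,,,
,,,,,,,
k=11  ,,,,,,,
,,,,,,,
,,,,,,,
,,@@@>,
,,@@,,,
,,,@@,,
,,,,,,,
,,,,,,,
k=12  ,,,,,,,
,,,,,,,
,,,,,,,
,,@@@@,
,,@@,v,
,,,@@,,
,,,,,,,
,,,,,,,
k=13  ,,,,,,,
,,,,,,,
,,,,,,,
,,@@@@,
,,@@<@,
,,,@@,,
,,,,,,,
,,,,,,,
k=14  ,,,,,,,
,,,,,,,
,,,,,,,
,,@@^@,
,,@@@@,
,,,@@,,
,,,,,,,
,,,,,,,
k=15  ,,,,,,,
,,,,,,,
,,,,,,,
,,@<,@,
,,@@@@,
,,,@@,,
,,,,,,,
,,,,,,,

0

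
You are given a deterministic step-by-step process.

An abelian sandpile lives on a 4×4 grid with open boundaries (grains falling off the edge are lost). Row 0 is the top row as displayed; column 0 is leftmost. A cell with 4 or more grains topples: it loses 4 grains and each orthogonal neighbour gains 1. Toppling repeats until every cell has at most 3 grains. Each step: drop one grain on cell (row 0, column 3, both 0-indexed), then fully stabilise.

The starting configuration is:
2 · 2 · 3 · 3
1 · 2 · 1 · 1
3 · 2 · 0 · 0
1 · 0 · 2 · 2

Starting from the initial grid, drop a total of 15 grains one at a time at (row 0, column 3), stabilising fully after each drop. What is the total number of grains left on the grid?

0) 2 · 2 · 3 · 3
1 · 2 · 1 · 1
3 · 2 · 0 · 0
1 · 0 · 2 · 2
1) 2 · 3 · 0 · 1
1 · 2 · 2 · 2
3 · 2 · 0 · 0
1 · 0 · 2 · 2
2) 2 · 3 · 0 · 2
1 · 2 · 2 · 2
3 · 2 · 0 · 0
1 · 0 · 2 · 2
3) 2 · 3 · 0 · 3
1 · 2 · 2 · 2
3 · 2 · 0 · 0
1 · 0 · 2 · 2
4) 2 · 3 · 1 · 0
1 · 2 · 2 · 3
3 · 2 · 0 · 0
1 · 0 · 2 · 2
5) 2 · 3 · 1 · 1
1 · 2 · 2 · 3
3 · 2 · 0 · 0
1 · 0 · 2 · 2
6) 2 · 3 · 1 · 2
1 · 2 · 2 · 3
3 · 2 · 0 · 0
1 · 0 · 2 · 2
7) 2 · 3 · 1 · 3
1 · 2 · 2 · 3
3 · 2 · 0 · 0
1 · 0 · 2 · 2
8) 2 · 3 · 2 · 1
1 · 2 · 3 · 0
3 · 2 · 0 · 1
1 · 0 · 2 · 2
9) 2 · 3 · 2 · 2
1 · 2 · 3 · 0
3 · 2 · 0 · 1
1 · 0 · 2 · 2
10) 2 · 3 · 2 · 3
1 · 2 · 3 · 0
3 · 2 · 0 · 1
1 · 0 · 2 · 2
11) 2 · 3 · 3 · 0
1 · 2 · 3 · 1
3 · 2 · 0 · 1
1 · 0 · 2 · 2
12) 2 · 3 · 3 · 1
1 · 2 · 3 · 1
3 · 2 · 0 · 1
1 · 0 · 2 · 2
13) 2 · 3 · 3 · 2
1 · 2 · 3 · 1
3 · 2 · 0 · 1
1 · 0 · 2 · 2
14) 2 · 3 · 3 · 3
1 · 2 · 3 · 1
3 · 2 · 0 · 1
1 · 0 · 2 · 2
15) 3 · 1 · 2 · 1
2 · 0 · 1 · 3
3 · 3 · 1 · 1
1 · 0 · 2 · 2

26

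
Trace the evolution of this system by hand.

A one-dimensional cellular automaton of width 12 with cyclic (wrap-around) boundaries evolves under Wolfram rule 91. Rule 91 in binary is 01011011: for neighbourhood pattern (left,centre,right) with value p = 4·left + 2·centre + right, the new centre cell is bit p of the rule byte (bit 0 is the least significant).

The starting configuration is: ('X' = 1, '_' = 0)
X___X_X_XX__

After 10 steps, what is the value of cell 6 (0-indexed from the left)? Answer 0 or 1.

1

k=0  X___X_X_XX__
k=1  _XXX____XXXX
k=2  _X_XXXXXX__X
k=3  ___X____XXX_
k=4  XXX_XXXXX_XX
k=5  __X_X___X_X_
k=6  XX___XXX___X
k=7  _XXXXX_XXXXX
k=8  _X___X_X___X
k=9  __XXX___XXX_
k=10  XXX_XXXXX_XX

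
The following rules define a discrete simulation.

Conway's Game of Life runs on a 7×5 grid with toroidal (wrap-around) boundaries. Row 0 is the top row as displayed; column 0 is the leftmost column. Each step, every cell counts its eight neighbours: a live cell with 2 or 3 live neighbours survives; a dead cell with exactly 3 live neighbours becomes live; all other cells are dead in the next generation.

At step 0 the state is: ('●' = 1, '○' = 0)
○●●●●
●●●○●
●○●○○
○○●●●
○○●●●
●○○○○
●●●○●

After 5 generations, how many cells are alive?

6

step 0: ○●●●●
●●●○●
●○●○○
○○●●●
○○●●●
●○○○○
●●●○●
step 1: ○○○○○
○○○○○
○○○○○
●○○○○
●●●○○
○○○○○
○○○○○
step 2: ○○○○○
○○○○○
○○○○○
●○○○○
●●○○○
○●○○○
○○○○○
step 3: ○○○○○
○○○○○
○○○○○
●●○○○
●●○○○
●●○○○
○○○○○
step 4: ○○○○○
○○○○○
○○○○○
●●○○○
○○●○●
●●○○○
○○○○○
step 5: ○○○○○
○○○○○
○○○○○
●●○○○
○○●○●
●●○○○
○○○○○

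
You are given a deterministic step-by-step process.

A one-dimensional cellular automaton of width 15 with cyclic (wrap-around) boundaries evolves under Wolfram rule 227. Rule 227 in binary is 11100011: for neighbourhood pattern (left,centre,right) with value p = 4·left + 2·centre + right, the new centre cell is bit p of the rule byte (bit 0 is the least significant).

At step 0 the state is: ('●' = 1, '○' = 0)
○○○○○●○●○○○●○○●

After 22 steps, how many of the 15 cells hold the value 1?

t=0: ○○○○○●○●○○○●○○●
t=1: ○●●●●○●○○●●○○●○
t=2: ●○●●●●○○●○●○●○○
t=3: ○●○●●●○●○●○●○○●
t=4: ●○●○●●●○●○●○○●○
t=5: ○●○●○●●●○●○○●○●
t=6: ●○●○●○●●●○○●○●○
t=7: ○●○●○●○●●○●○●○●
t=8: ●○●○●○●○●●○●○●○
t=9: ○●○●○●○●○●●○●○●
t=10: ●○●○●○●○●○●●○●○
t=11: ○●○●○●○●○●○●●○●
t=12: ●○●○●○●○●○●○●●○
t=13: ○●○●○●○●○●○●○●●
t=14: ●○●○●○●○●○●○●○●
t=15: ●●○●○●○●○●○●○●○
t=16: ○●●○●○●○●○●○●○●
t=17: ●○●●○●○●○●○●○●○
t=18: ○●○●●○●○●○●○●○●
t=19: ●○●○●●○●○●○●○●○
t=20: ○●○●○●●○●○●○●○●
t=21: ●○●○●○●●○●○●○●○
t=22: ○●○●○●○●●○●○●○●

8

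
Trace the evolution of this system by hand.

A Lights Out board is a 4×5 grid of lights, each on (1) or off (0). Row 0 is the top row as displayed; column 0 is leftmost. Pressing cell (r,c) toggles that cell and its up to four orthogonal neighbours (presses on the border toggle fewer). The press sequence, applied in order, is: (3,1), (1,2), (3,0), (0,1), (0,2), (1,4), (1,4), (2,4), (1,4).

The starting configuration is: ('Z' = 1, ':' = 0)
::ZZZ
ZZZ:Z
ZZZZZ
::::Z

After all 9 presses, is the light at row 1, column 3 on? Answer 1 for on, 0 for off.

0

step 0: ::ZZZ
ZZZ:Z
ZZZZZ
::::Z
step 1: ::ZZZ
ZZZ:Z
Z:ZZZ
ZZZ:Z
step 2: :::ZZ
Z::ZZ
Z::ZZ
ZZZ:Z
step 3: :::ZZ
Z::ZZ
:::ZZ
::Z:Z
step 4: ZZZZZ
ZZ:ZZ
:::ZZ
::Z:Z
step 5: Z:::Z
ZZZZZ
:::ZZ
::Z:Z
step 6: Z::::
ZZZ::
:::Z:
::Z:Z
step 7: Z:::Z
ZZZZZ
:::ZZ
::Z:Z
step 8: Z:::Z
ZZZZ:
:::::
::Z::
step 9: Z::::
ZZZ:Z
::::Z
::Z::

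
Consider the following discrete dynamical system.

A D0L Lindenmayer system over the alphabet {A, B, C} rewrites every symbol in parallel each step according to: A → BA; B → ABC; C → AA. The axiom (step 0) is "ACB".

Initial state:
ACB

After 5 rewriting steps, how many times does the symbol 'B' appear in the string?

76

t=0: ACB
t=1: BAAAABC
t=2: ABCBABABABAABCAA
t=3: BAABCAAABCBAABCBAABCBAABCBABAABCAABABA
t=4: ABCBABAABCAABABABAABCAAABCBABAABCAAABCBABAABCAAABCBABAABCAAABCBAABCBABAABCAABABAABCBAABCBA
t=5: BAABCAAABCBAABCBABAABCAABABAABCBAABCBAABCBABAABCAABABABAAB…CAAABCBAABCBABAABCAABABAABCBAABCBABAABCAAABCBABAABCAAABCBA  (len 212)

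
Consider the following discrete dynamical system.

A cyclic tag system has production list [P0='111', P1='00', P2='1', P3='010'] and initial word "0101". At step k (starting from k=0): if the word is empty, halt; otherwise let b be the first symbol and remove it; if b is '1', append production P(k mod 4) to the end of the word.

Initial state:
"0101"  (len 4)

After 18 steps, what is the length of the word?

4

[0] "0101"  (len 4)
[1] "101"  (len 3)
[2] "0100"  (len 4)
[3] "100"  (len 3)
[4] "00010"  (len 5)
[5] "0010"  (len 4)
[6] "010"  (len 3)
[7] "10"  (len 2)
[8] "0010"  (len 4)
[9] "010"  (len 3)
[10] "10"  (len 2)
[11] "01"  (len 2)
[12] "1"  (len 1)
[13] "111"  (len 3)
[14] "1100"  (len 4)
[15] "1001"  (len 4)
[16] "001010"  (len 6)
[17] "01010"  (len 5)
[18] "1010"  (len 4)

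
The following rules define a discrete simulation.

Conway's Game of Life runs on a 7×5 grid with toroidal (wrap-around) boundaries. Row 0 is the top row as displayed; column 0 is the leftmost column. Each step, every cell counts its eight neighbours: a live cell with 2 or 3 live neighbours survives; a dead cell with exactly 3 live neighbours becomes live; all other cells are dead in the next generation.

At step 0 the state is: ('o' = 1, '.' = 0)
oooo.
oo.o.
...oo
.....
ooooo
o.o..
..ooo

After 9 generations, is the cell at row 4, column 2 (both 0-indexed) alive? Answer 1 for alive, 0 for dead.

0

t=0: oooo.
oo.o.
...oo
.....
ooooo
o.o..
..ooo
t=1: .....
.....
o.ooo
.o...
o.ooo
.....
.....
t=2: .....
...oo
ooooo
.....
ooooo
...oo
.....
t=3: .....
.o...
ooo..
.....
ooo..
.o...
.....
t=4: .....
ooo..
ooo..
.....
ooo..
ooo..
.....
t=5: .o...
o.o..
o.o..
.....
o.o..
o.o..
.o...
t=6: ooo..
o.o..
.....
.....
.....
o.o..
ooo..
t=7: ...oo
o.o..
.....
.....
.....
o.o..
...oo
t=8: o.o..
...oo
.....
.....
.....
...oo
o.o..
t=9: o.o..
...oo
.....
.....
.....
...oo
o.o..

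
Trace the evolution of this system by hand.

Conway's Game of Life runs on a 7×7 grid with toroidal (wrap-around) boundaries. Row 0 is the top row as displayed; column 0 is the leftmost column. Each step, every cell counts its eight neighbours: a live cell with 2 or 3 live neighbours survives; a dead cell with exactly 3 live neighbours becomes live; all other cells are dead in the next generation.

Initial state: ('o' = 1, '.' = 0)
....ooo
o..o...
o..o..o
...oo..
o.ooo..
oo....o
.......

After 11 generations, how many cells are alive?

step 0: ....ooo
o..o...
o..o..o
...oo..
o.ooo..
oo....o
.......
step 1: ....ooo
o..o...
o.oo..o
oo...oo
o.o.ooo
oooo..o
.......
step 2: ....ooo
oooo...
..oooo.
.......
....o..
..ooo..
.oooo..
step 3: .....oo
oo.....
....o..
.....o.
....o..
.o...o.
.o.....
step 4: .o....o
o....oo
.......
....oo.
....oo.
.......
o....oo
step 5: .o.....
o....oo
....o..
....oo.
....oo.
....o..
o....oo
step 6: .o.....
o....oo
....o..
...o...
...o...
....o..
o....oo
step 7: .o.....
o....oo
....ooo
...oo..
...oo..
....ooo
o....oo
step 8: .o.....
o...o..
o..o...
.......
.......
o..o...
o...o..
step 9: oo.....
oo.....
.......
.......
.......
.......
oo.....
step 10: ..o...o
oo.....
.......
.......
.......
.......
oo.....
step 11: ..o...o
oo.....
.......
.......
.......
.......
oo.....

6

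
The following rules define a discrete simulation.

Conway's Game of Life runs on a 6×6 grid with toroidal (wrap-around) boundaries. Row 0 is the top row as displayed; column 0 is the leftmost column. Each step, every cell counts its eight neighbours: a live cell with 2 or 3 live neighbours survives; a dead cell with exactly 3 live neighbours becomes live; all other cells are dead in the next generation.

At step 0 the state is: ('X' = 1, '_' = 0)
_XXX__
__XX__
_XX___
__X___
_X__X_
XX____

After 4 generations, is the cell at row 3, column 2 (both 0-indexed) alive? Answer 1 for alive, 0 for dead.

0

t=0: _XXX__
__XX__
_XX___
__X___
_X__X_
XX____
t=1: X__X__
______
_X____
__XX__
XXX___
X__X__
t=2: ______
______
__X___
X__X__
X_____
X__X_X
t=3: ______
______
______
_X____
XX__X_
X____X
t=4: ______
______
______
XX____
_X____
XX___X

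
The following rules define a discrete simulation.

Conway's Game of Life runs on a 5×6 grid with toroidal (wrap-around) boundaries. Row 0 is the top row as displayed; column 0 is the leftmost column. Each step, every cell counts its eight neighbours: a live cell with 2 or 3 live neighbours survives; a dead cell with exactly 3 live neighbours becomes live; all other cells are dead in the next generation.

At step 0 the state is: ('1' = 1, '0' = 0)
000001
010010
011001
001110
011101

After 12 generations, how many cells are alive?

t=0: 000001
010010
011001
001110
011101
t=1: 010101
011011
110001
000001
110001
t=2: 000100
000100
011000
000010
011001
t=3: 000110
000100
001100
100100
001110
t=4: 000000
000000
001110
010000
001001
t=5: 000000
000100
001100
010010
000000
t=6: 000000
001100
001110
001100
000000
t=7: 000000
001010
010010
001010
000000
t=8: 000000
000100
011011
000100
000000
t=9: 000000
001110
001010
001110
000000
t=10: 000100
001010
010001
001010
000100
t=11: 001110
001110
011011
001110
001110
t=12: 010001
000000
010001
000000
010001

6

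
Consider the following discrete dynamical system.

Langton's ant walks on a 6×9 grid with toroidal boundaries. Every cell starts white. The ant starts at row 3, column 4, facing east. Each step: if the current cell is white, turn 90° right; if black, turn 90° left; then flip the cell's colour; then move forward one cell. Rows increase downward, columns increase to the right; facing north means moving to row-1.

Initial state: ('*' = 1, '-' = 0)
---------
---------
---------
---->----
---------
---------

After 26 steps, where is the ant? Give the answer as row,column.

k=0  ---------
---------
---------
---->----
---------
---------
k=1  ---------
---------
---------
----*----
----v----
---------
k=2  ---------
---------
---------
----*----
---<*----
---------
k=3  ---------
---------
---------
---^*----
---**----
---------
k=4  ---------
---------
---------
---*>----
---**----
---------
k=5  ---------
---------
----^----
---*-----
---**----
---------
k=6  ---------
---------
----*>---
---*-----
---**----
---------
k=7  ---------
---------
----**---
---*-v---
---**----
---------
k=8  ---------
---------
----**---
---*<*---
---**----
---------
k=9  ---------
---------
----^*---
---***---
---**----
---------
k=10  ---------
---------
---<-*---
---***---
---**----
---------
k=11  ---------
---^-----
---*-*---
---***---
---**----
---------
k=12  ---------
---*>----
---*-*---
---***---
---**----
---------
k=13  ---------
---**----
---*v*---
---***---
---**----
---------
k=14  ---------
---**----
---<**---
---***---
---**----
---------
k=15  ---------
---**----
----**---
---v**---
---**----
---------
k=16  ---------
---**----
----**---
---->*---
---**----
---------
k=17  ---------
---**----
----^*---
-----*---
---**----
---------
k=18  ---------
---**----
---<-*---
-----*---
---**----
---------
k=19  ---------
---^*----
---*-*---
-----*---
---**----
---------
k=20  ---------
--<-*----
---*-*---
-----*---
---**----
---------
k=21  --^------
--*-*----
---*-*---
-----*---
---**----
---------
k=22  --*>-----
--*-*----
---*-*---
-----*---
---**----
---------
k=23  --**-----
--*v*----
---*-*---
-----*---
---**----
---------
k=24  --**-----
--<**----
---*-*---
-----*---
---**----
---------
k=25  --**-----
---**----
--v*-*---
-----*---
---**----
---------
k=26  --**-----
---**----
-<**-*---
-----*---
---**----
---------

2,1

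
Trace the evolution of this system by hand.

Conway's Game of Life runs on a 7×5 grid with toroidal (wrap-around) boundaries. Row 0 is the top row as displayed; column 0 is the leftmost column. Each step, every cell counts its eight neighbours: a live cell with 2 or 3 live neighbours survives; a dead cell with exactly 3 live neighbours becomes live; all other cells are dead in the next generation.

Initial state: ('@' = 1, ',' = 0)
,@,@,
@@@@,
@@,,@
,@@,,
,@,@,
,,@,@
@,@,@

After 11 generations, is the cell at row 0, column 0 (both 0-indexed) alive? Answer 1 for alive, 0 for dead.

gen 0: ,@,@,
@@@@,
@@,,@
,@@,,
,@,@,
,,@,@
@,@,@
gen 1: ,,,,,
,,,@,
,,,,@
,,,@@
@@,@,
,,@,@
@,@,@
gen 2: ,,,@@
,,,,,
,,,,@
,,@@,
@@,,,
,,@,,
@@,,@
gen 3: ,,,@@
,,,@@
,,,@,
@@@@@
,@,@,
,,@,@
@@@,@
gen 4: ,@,,,
,,@,,
,@,,,
@@,,,
,,,,,
,,,,@
,@@,,
gen 5: ,@,,,
,@@,,
@@@,,
@@,,,
@,,,,
,,,,,
@@@,,
gen 6: ,,,,,
,,,,,
,,,,,
,,@,@
@@,,,
@,,,,
@@@,,
gen 7: ,@,,,
,,,,,
,,,,,
@@,,,
@@,,@
,,@,@
@@,,,
gen 8: @@,,,
,,,,,
,,,,,
,@,,@
,,@@@
,,@@@
@@@,,
gen 9: @,@,,
,,,,,
,,,,,
@,@,@
,@,,,
,,,,,
,,,,,
gen 10: ,,,,,
,,,,,
,,,,,
@@,,,
@@,,,
,,,,,
,,,,,
gen 11: ,,,,,
,,,,,
,,,,,
@@,,,
@@,,,
,,,,,
,,,,,

0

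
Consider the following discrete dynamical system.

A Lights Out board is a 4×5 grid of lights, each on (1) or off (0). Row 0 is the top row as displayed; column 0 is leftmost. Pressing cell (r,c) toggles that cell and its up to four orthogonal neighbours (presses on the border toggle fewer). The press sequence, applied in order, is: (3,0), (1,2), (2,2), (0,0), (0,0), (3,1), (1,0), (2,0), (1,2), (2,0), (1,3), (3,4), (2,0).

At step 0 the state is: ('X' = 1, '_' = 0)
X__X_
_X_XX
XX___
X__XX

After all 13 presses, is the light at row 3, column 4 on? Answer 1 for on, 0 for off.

0

step 0: X__X_
_X_XX
XX___
X__XX
step 1: X__X_
_X_XX
_X___
_X_XX
step 2: X_XX_
__X_X
_XX__
_X_XX
step 3: X_XX_
____X
___X_
_XXXX
step 4: _XXX_
X___X
___X_
_XXXX
step 5: X_XX_
____X
___X_
_XXXX
step 6: X_XX_
____X
_X_X_
X__XX
step 7: __XX_
XX__X
XX_X_
X__XX
step 8: __XX_
_X__X
___X_
___XX
step 9: ___X_
__XXX
__XX_
___XX
step 10: ___X_
X_XXX
XXXX_
X__XX
step 11: _____
X____
XXX__
X__XX
step 12: _____
X____
XXX_X
X____
step 13: _____
_____
__X_X
_____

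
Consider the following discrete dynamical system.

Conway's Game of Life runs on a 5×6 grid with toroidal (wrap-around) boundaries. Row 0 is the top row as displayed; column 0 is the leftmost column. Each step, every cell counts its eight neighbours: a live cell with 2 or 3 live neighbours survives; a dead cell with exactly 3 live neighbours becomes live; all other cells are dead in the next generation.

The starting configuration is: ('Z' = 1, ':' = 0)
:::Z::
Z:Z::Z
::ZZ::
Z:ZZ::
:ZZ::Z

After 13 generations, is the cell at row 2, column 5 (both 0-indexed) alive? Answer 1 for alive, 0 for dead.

0

k=0  :::Z::
Z:Z::Z
::ZZ::
Z:ZZ::
:ZZ::Z
k=1  :::ZZZ
:ZZ:Z:
Z:::ZZ
Z:::Z:
ZZ::Z:
k=2  ::::::
:ZZ:::
Z:::Z:
:::ZZ:
ZZ::::
k=3  Z:Z:::
:Z::::
:ZZ:ZZ
ZZ:ZZ:
::::::
k=4  :Z::::
:::Z:Z
::::ZZ
ZZ:ZZ:
Z:ZZ:Z
k=5  :Z:Z:Z
Z::::Z
::Z:::
:Z::::
:::Z:Z
k=6  ::Z::Z
ZZZ:ZZ
ZZ::::
::Z:::
::::::
k=7  ::ZZZZ
::ZZZ:
:::Z::
:Z::::
::::::
k=8  ::Z::Z
:::::Z
:::ZZ:
::::::
::ZZZ:
k=9  ::Z::Z
:::Z:Z
::::Z:
::Z:::
::ZZZ:
k=10  ::Z::Z
:::Z:Z
:::ZZ:
::Z:Z:
:ZZ:Z:
k=11  ZZZ::Z
::ZZ:Z
::Z::Z
:ZZ:ZZ
:ZZ:ZZ
k=12  ::::::
:::Z:Z
:::::Z
::::::
::::::
k=13  ::::::
::::Z:
::::Z:
::::::
::::::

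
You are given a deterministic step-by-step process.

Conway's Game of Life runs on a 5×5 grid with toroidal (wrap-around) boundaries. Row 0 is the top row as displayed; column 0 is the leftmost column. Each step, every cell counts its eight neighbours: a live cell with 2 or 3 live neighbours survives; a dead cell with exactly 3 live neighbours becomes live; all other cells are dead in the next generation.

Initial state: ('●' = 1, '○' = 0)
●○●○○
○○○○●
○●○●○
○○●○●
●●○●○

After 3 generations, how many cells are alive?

6

gen 0: ●○●○○
○○○○●
○●○●○
○○●○●
●●○●○
gen 1: ●○●●○
●●●●●
●○●●●
○○○○●
●○○●○
gen 2: ○○○○○
○○○○○
○○○○○
○●●○○
●●●●○
gen 3: ○●●○○
○○○○○
○○○○○
●○○●○
●○○●○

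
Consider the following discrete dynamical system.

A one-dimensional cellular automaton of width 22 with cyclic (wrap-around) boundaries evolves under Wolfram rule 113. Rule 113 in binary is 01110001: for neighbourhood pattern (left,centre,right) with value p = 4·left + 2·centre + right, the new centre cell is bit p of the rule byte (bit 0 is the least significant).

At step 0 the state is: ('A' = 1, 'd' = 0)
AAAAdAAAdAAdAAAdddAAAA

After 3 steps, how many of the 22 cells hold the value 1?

9

step 0: AAAAdAAAdAAdAAAdddAAAA
step 1: dddAAddAAdAAddAAAddddd
step 2: AAddAAddAAdAAdddAAAAAA
step 3: dAAddAAddAAdAAAddddddd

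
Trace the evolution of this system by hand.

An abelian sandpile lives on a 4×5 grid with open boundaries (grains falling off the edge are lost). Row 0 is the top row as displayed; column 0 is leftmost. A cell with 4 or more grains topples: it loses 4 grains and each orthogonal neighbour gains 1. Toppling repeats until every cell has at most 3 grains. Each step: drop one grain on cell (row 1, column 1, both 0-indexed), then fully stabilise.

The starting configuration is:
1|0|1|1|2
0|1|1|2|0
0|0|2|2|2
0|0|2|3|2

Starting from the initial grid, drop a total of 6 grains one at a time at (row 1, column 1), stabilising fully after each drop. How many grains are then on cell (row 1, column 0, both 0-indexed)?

step 0: 1|0|1|1|2
0|1|1|2|0
0|0|2|2|2
0|0|2|3|2
step 1: 1|0|1|1|2
0|2|1|2|0
0|0|2|2|2
0|0|2|3|2
step 2: 1|0|1|1|2
0|3|1|2|0
0|0|2|2|2
0|0|2|3|2
step 3: 1|1|1|1|2
1|0|2|2|0
0|1|2|2|2
0|0|2|3|2
step 4: 1|1|1|1|2
1|1|2|2|0
0|1|2|2|2
0|0|2|3|2
step 5: 1|1|1|1|2
1|2|2|2|0
0|1|2|2|2
0|0|2|3|2
step 6: 1|1|1|1|2
1|3|2|2|0
0|1|2|2|2
0|0|2|3|2

1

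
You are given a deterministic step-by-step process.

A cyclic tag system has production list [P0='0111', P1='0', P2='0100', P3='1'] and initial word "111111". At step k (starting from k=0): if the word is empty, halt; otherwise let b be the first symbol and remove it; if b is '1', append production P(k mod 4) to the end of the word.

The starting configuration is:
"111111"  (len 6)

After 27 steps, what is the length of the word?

step 0: "111111"  (len 6)
step 1: "111110111"  (len 9)
step 2: "111101110"  (len 9)
step 3: "111011100100"  (len 12)
step 4: "110111001001"  (len 12)
step 5: "101110010010111"  (len 15)
step 6: "011100100101110"  (len 15)
step 7: "11100100101110"  (len 14)
step 8: "11001001011101"  (len 14)
step 9: "10010010111010111"  (len 17)
step 10: "00100101110101110"  (len 17)
step 11: "0100101110101110"  (len 16)
step 12: "100101110101110"  (len 15)
step 13: "001011101011100111"  (len 18)
step 14: "01011101011100111"  (len 17)
step 15: "1011101011100111"  (len 16)
step 16: "0111010111001111"  (len 16)
step 17: "111010111001111"  (len 15)
step 18: "110101110011110"  (len 15)
step 19: "101011100111100100"  (len 18)
step 20: "010111001111001001"  (len 18)
step 21: "10111001111001001"  (len 17)
step 22: "01110011110010010"  (len 17)
step 23: "1110011110010010"  (len 16)
step 24: "1100111100100101"  (len 16)
step 25: "1001111001001010111"  (len 19)
step 26: "0011110010010101110"  (len 19)
step 27: "011110010010101110"  (len 18)

18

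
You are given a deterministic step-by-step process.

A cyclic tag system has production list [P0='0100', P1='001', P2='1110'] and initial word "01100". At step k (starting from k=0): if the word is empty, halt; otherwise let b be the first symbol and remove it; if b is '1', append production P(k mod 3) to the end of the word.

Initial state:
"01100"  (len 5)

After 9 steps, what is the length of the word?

10

[0] "01100"  (len 5)
[1] "1100"  (len 4)
[2] "100001"  (len 6)
[3] "000011110"  (len 9)
[4] "00011110"  (len 8)
[5] "0011110"  (len 7)
[6] "011110"  (len 6)
[7] "11110"  (len 5)
[8] "1110001"  (len 7)
[9] "1100011110"  (len 10)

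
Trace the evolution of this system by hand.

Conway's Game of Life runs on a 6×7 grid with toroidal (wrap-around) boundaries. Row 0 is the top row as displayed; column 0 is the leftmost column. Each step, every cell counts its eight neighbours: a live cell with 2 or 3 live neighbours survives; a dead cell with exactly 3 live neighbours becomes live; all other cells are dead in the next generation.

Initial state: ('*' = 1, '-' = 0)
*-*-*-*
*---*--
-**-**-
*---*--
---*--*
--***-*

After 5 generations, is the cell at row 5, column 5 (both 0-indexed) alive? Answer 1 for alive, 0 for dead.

k=0  *-*-*-*
*---*--
-**-**-
*---*--
---*--*
--***-*
k=1  *-*-*-*
*-*-*--
**--***
***-*-*
*-*---*
-**-*-*
k=2  --*-*-*
--*-*--
----*--
--*-*--
-------
--*----
k=3  -**--*-
----*--
----**-
---*---
---*---
---*---
k=4  --***--
---**--
---***-
---*---
--***--
---**--
k=5  --*--*-
-------
--*--*-
-----*-
--*----
-----*-

1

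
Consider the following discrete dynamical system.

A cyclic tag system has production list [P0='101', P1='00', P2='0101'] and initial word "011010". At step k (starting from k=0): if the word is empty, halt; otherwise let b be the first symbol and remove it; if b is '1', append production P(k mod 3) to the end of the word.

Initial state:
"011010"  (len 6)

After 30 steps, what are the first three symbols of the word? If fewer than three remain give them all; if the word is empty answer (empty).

010

t=0: "011010"  (len 6)
t=1: "11010"  (len 5)
t=2: "101000"  (len 6)
t=3: "010000101"  (len 9)
t=4: "10000101"  (len 8)
t=5: "000010100"  (len 9)
t=6: "00010100"  (len 8)
t=7: "0010100"  (len 7)
t=8: "010100"  (len 6)
t=9: "10100"  (len 5)
t=10: "0100101"  (len 7)
t=11: "100101"  (len 6)
t=12: "001010101"  (len 9)
t=13: "01010101"  (len 8)
t=14: "1010101"  (len 7)
t=15: "0101010101"  (len 10)
t=16: "101010101"  (len 9)
t=17: "0101010100"  (len 10)
t=18: "101010100"  (len 9)
t=19: "01010100101"  (len 11)
t=20: "1010100101"  (len 10)
t=21: "0101001010101"  (len 13)
t=22: "101001010101"  (len 12)
t=23: "0100101010100"  (len 13)
t=24: "100101010100"  (len 12)
t=25: "00101010100101"  (len 14)
t=26: "0101010100101"  (len 13)
t=27: "101010100101"  (len 12)
t=28: "01010100101101"  (len 14)
t=29: "1010100101101"  (len 13)
t=30: "0101001011010101"  (len 16)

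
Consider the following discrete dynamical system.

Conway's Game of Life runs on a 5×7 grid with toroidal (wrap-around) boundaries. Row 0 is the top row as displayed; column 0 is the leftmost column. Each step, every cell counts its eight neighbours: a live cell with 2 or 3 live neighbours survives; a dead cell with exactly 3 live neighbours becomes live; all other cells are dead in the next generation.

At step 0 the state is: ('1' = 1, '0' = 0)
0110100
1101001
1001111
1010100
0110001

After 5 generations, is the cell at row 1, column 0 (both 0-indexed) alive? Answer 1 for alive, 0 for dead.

k=0  0110100
1101001
1001111
1010100
0110001
k=1  0000011
0000000
0000000
0010100
0000010
k=2  0000011
0000000
0000000
0000000
0000111
k=3  0000101
0000000
0000000
0000010
0000101
k=4  0000000
0000000
0000000
0000010
0000101
k=5  0000000
0000000
0000000
0000010
0000010

0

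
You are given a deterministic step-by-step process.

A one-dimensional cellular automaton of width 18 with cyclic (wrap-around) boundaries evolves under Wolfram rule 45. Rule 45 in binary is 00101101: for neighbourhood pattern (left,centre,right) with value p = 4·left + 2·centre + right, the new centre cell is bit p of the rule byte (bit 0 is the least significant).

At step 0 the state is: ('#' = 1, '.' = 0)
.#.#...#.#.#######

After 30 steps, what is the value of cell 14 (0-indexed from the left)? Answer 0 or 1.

step 0: .#.#...#.#.#######
step 1: ####.#.#####......
step 2: #...####.....####.
step 3: #.#.#....###.#...#
step 4: .####.##.#..##.#.#
step 5: ##...##.##..#.####
step 6: ...#.#.##...###...
step 7: ##.#####..#.#...##
step 8: ..##......###.#.#.
step 9: #.#..####.#..####.
step 10: ###..#...##..#...#
step 11: .....#.#.#...#.#.#
step 12: .###.#####.#.#####
step 13: ##..##....####....
step 14: #...#..##.#....##.
step 15: #.#.#..#.##.##.#.#
step 16: .####..###.##.####
step 17: ##.....#..##.##...
step 18: #..###.#..#.##..#.
step 19: #..#..##..###...##
step 20: ...#..#...#...#.#.
step 21: ##.#..#.#.#.#.###.
step 22: #.##..#########..#
step 23: .##...#..........#
step 24: ##..#.#.########.#
step 25: ....#####.......##
step 26: .##.#.....#####.#.
step 27: .#.##.###.#....##.
step 28: .###.##..##.##.#..
step 29: .#..##...#.##.##.#
step 30: ##..#..#.###.##.##

1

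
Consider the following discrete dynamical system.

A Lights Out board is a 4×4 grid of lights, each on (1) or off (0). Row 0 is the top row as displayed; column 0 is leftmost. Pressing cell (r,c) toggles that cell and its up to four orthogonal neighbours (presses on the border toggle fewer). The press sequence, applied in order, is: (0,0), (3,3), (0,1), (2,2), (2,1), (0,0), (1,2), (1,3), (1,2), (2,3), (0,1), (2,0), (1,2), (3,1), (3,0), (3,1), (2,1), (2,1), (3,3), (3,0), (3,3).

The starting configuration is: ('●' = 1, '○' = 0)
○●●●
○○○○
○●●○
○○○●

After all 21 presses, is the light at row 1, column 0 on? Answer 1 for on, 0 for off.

1

gen 0: ○●●●
○○○○
○●●○
○○○●
gen 1: ●○●●
●○○○
○●●○
○○○●
gen 2: ●○●●
●○○○
○●●●
○○●○
gen 3: ○●○●
●●○○
○●●●
○○●○
gen 4: ○●○●
●●●○
○○○○
○○○○
gen 5: ○●○●
●○●○
●●●○
○●○○
gen 6: ●○○●
○○●○
●●●○
○●○○
gen 7: ●○●●
○●○●
●●○○
○●○○
gen 8: ●○●○
○●●○
●●○●
○●○○
gen 9: ●○○○
○○○●
●●●●
○●○○
gen 10: ●○○○
○○○○
●●○○
○●○●
gen 11: ○●●○
○●○○
●●○○
○●○●
gen 12: ○●●○
●●○○
○○○○
●●○●
gen 13: ○●○○
●○●●
○○●○
●●○●
gen 14: ○●○○
●○●●
○●●○
○○●●
gen 15: ○●○○
●○●●
●●●○
●●●●
gen 16: ○●○○
●○●●
●○●○
○○○●
gen 17: ○●○○
●●●●
○●○○
○●○●
gen 18: ○●○○
●○●●
●○●○
○○○●
gen 19: ○●○○
●○●●
●○●●
○○●○
gen 20: ○●○○
●○●●
○○●●
●●●○
gen 21: ○●○○
●○●●
○○●○
●●○●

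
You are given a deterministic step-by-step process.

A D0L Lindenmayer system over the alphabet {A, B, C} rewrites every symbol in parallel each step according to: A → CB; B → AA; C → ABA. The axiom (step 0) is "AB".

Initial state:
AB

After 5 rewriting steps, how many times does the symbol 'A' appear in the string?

48

[0] AB
[1] CBAA
[2] ABAAACBCB
[3] CBAACBCBCBABAAAABAAA
[4] ABAAACBCBABAAAABAAAABAAACBAACBCBCBCBAACBCBCB
[5] CBAACBCBCBABAAAABAAACBAACBCBCBCBAACBCBCBCBAACBCBCBABAAACBCBABAAAABAAAABAAAABAAACBCBABAAAABAAAABAAA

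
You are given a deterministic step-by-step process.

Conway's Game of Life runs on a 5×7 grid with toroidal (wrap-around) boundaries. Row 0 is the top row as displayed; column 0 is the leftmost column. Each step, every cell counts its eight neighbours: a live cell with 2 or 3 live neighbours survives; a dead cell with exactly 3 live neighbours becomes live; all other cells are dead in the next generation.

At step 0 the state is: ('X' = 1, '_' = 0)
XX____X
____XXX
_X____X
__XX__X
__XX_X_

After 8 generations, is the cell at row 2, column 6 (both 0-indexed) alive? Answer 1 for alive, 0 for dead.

step 0: XX____X
____XXX
_X____X
__XX__X
__XX_X_
step 1: XXXX___
_X_____
__XXX_X
XX_XXXX
___XXX_
step 2: XX_X___
____X__
______X
XX_____
_______
step 3: _______
X______
X______
X______
__X____
step 4: _______
_______
XX____X
_X_____
_______
step 5: _______
X______
XX_____
_X_____
_______
step 6: _______
XX_____
XX_____
XX_____
_______
step 7: _______
XX_____
__X___X
XX_____
_______
step 8: _______
XX_____
__X___X
XX_____
_______

1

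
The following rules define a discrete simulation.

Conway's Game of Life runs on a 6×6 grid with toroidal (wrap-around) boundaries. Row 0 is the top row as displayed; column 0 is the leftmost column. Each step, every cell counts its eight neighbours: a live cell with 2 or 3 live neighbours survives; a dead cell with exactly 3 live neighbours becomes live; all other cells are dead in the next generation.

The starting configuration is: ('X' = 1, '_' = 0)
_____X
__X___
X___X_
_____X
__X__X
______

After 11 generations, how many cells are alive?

t=0: _____X
__X___
X___X_
_____X
__X__X
______
t=1: ______
_____X
_____X
X___XX
______
______
t=2: ______
______
______
X___XX
_____X
______
t=3: ______
______
_____X
X___XX
X___XX
______
t=4: ______
______
X___XX
______
X___X_
_____X
t=5: ______
_____X
_____X
X___X_
_____X
_____X
t=6: ______
______
X___XX
X___X_
X___XX
______
t=7: ______
_____X
X___X_
_X_X__
X___X_
_____X
t=8: ______
_____X
X___XX
XX_XX_
X___XX
_____X
t=9: ______
X___XX
_X_X__
_X_X__
_X_X__
X___XX
t=10: ______
X___XX
_X_X_X
XX_XX_
_X_X_X
X___XX
t=11: ______
X___XX
_X_X__
_X_X__
_X_X__
X___XX

12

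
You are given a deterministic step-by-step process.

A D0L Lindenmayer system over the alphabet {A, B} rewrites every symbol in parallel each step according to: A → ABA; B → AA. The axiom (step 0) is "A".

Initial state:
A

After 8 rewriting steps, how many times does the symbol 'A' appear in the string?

[0] A
[1] ABA
[2] ABAAAABA
[3] ABAAAABAABAABAABAAAABA
[4] ABAAAABAABAABAABAAAABAABAAAABAABAAAABAABAAAABAABAABAABAAAABA
[5] ABAAAABAABAABAABAAAABAABAAAABAABAAAABAABAAAABAABAABAABAAAA…AAAABAABAABAABAAAABAABAAAABAABAAAABAABAAAABAABAABAABAAAABA  (len 164)
[6] ABAAAABAABAABAABAAAABAABAAAABAABAAAABAABAAAABAABAABAABAAAA…AAAABAABAABAABAAAABAABAAAABAABAAAABAABAAAABAABAABAABAAAABA  (len 448)
[7] ABAAAABAABAABAABAAAABAABAAAABAABAAAABAABAAAABAABAABAABAAAA…AAAABAABAABAABAAAABAABAAAABAABAAAABAABAAAABAABAABAABAAAABA  (len 1224)
[8] ABAAAABAABAABAABAAAABAABAAAABAABAAAABAABAAAABAABAABAABAAAA…AAAABAABAABAABAAAABAABAAAABAABAAAABAABAAAABAABAABAABAAAABA  (len 3344)

2448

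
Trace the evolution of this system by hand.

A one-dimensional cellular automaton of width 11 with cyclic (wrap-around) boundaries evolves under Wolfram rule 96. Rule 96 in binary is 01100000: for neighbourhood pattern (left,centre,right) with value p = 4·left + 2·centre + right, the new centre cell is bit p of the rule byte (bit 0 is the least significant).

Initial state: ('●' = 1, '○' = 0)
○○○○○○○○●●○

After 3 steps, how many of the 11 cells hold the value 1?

step 0: ○○○○○○○○●●○
step 1: ○○○○○○○○○●○
step 2: ○○○○○○○○○○○
step 3: ○○○○○○○○○○○

0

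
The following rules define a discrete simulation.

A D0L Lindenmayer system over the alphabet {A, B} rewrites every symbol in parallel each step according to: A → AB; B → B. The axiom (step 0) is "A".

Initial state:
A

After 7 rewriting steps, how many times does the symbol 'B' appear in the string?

7

gen 0: A
gen 1: AB
gen 2: ABB
gen 3: ABBB
gen 4: ABBBB
gen 5: ABBBBB
gen 6: ABBBBBB
gen 7: ABBBBBBB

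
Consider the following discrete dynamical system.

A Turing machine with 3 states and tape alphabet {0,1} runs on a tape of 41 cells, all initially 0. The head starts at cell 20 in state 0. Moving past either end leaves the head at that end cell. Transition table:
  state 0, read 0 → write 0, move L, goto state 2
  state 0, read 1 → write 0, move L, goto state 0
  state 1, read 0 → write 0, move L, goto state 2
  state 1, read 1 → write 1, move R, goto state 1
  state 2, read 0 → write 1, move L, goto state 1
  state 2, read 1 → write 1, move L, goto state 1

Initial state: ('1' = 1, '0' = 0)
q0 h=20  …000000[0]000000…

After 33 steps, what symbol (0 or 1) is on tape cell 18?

0) q0 h=20  …000000[0]000000…
1) q2 h=19  …000000[0]000000…
2) q1 h=18  …000000[0]100000…
3) q2 h=17  …000000[0]010000…
4) q1 h=16  …000000[0]101000…
5) q2 h=15  …000000[0]010100…
6) q1 h=14  …000000[0]101010…
7) q2 h=13  …000000[0]010101…
8) q1 h=12  …000000[0]101010…
9) q2 h=11  …000000[0]010101…
10) q1 h=10  …000000[0]101010…
11) q2 h= 9  …000000[0]010101…
12) q1 h= 8  …000000[0]101010…
13) q2 h= 7  …000000[0]010101…
14) q1 h= 6  |000000[0]101010…
15) q2 h= 5  |00000[0]010101…
16) q1 h= 4  |0000[0]101010…
17) q2 h= 3  |000[0]010101…
18) q1 h= 2  |00[0]101010…
19) q2 h= 1  |0[0]010101…
20) q1 h= 0  |[0]101010…
21) q2 h= 0  |[0]101010…
22) q1 h= 0  |[1]101010…
23) q1 h= 1  |1[1]010101…
24) q1 h= 2  |11[0]101010…
25) q2 h= 1  |1[1]010101…
26) q1 h= 0  |[1]101010…
27) q1 h= 1  |1[1]010101…
28) q1 h= 2  |11[0]101010…
29) q2 h= 1  |1[1]010101…
30) q1 h= 0  |[1]101010…
31) q1 h= 1  |1[1]010101…
32) q1 h= 2  |11[0]101010…
33) q2 h= 1  |1[1]010101…

0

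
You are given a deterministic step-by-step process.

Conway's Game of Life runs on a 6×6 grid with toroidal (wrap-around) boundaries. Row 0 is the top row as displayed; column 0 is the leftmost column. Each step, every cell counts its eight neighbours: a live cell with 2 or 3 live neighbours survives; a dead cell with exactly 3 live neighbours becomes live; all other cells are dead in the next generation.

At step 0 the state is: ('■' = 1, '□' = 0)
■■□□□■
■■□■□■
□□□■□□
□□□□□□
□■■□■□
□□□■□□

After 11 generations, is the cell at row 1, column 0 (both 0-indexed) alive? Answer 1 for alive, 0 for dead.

step 0: ■■□□□■
■■□■□■
□□□■□□
□□□□□□
□■■□■□
□□□■□□
step 1: □■□□□■
□■□□□■
■□■□■□
□□■■□□
□□■■□□
□□□■■■
step 2: □□■□□■
□■■□■■
■□■□■■
□□□□■□
□□□□□□
■□□■□■
step 3: □□■□□□
□□■□□□
■□■□□□
□□□■■□
□□□□■■
■□□□■■
step 4: □■□■□■
□□■■□□
□■■□□□
□□□■■□
■□□□□□
■□□■■□
step 5: ■■□□□■
■□□■■□
□■□□■□
□■■■□□
□□□□□□
■■■■■□
step 6: □□□□□□
□□■■■□
■■□□■■
□■■■□□
■□□□■□
□□■■■□
step 7: □□□□□□
■■■■■□
■□□□□■
□□■■□□
□□□□■■
□□□■■■
step 8: ■■□□□□
■■■■■□
■□□□□■
■□□■□□
□□■□□■
□□□■□■
step 9: □□□□□□
□□■■■□
□□□□□□
■■□□■□
■□■■□■
□■■□■■
step 10: □■□□□■
□□□■□□
□■■□■■
■■■■■□
□□□□□□
□■■□■■
step 11: □■□■□■
□■□■□■
□□□□□■
■□□□■□
□□□□□□
□■■□■■

0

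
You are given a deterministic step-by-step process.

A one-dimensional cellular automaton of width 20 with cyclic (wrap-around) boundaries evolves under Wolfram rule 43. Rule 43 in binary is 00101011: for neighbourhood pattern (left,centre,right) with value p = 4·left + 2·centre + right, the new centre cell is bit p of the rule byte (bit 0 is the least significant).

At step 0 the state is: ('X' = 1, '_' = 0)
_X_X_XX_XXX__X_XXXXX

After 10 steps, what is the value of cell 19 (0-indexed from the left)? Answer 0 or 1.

1

gen 0: _X_X_XX_XXX__X_XXXXX
gen 1: X_X_XX_XX___X_XX____
gen 2: _X_XX_XX__XX_XX__XXX
gen 3: X_XX_XX__XX_XX__XX__
gen 4: _XX_XX__XX_XX__XX__X
gen 5: XX_XX__XX_XX__XX__X_
gen 6: X_XX__XX_XX__XX__X_X
gen 7: _XX__XX_XX__XX__X_XX
gen 8: XX__XX_XX__XX__X_XX_
gen 9: X__XX_XX__XX__X_XX_X
gen 10: __XX_XX__XX__X_XX_XX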